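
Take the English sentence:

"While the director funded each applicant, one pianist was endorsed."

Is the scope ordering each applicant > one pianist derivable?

No

The DP *each applicant* is contained in the adjunct clause *while the director funded each applicant*.
Scope out of an adjunct clause is unavailable: QR respects the adjunct-island constraint.
*each applicant* is confined to the island and cannot take scope over *one pianist*.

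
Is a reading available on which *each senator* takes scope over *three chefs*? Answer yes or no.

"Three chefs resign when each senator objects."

No

Structurally, *each senator* is inside the adjunct clause *when each senator objects*.
The adjunct-island constraint bars QR out of an adverbial clause.
So *each senator* cannot raise to a position above *three chefs*.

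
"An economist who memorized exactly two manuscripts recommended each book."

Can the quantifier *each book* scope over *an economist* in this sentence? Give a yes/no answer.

The relative clause *who memorized exactly two manuscripts* modifies *an economist*, but *each book* is not inside that relative clause — it is an argument of the matrix verb.
No island intervenes, so both surface and inverse scope are derivable.

Yes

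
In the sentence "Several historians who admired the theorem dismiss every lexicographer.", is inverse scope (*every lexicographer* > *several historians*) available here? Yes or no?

*every lexicographer* is a matrix argument; only *several historians* is modified by the relative clause *who admired the theorem*, so the RC island is irrelevant to the target quantifier.
With no island boundary between them, the object can take inverse scope over the subject via ordinary QR within the clause.

Yes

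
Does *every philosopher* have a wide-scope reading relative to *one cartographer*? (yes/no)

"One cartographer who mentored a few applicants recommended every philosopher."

Yes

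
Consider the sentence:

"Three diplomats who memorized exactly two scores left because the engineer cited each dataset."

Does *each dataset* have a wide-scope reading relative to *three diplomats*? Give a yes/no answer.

*each dataset* is embedded in the adjunct clause *because the engineer cited each dataset*.
Adjuncts are opaque for quantifier raising; a quantifier in an adjunct stays inside it.
So *each dataset* cannot raise high enough to outscope *three diplomats*; only the surface ordering *three diplomats* > *each dataset* is available.

No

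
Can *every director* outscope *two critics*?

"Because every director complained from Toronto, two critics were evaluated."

No

*every director* is embedded in the adjunct clause *because every director complained from Toronto*.
Since the clause is an adjunct (not a complement), the Adjunct Condition blocks QR across its edge.
So the wide-scope reading for *every director* is blocked.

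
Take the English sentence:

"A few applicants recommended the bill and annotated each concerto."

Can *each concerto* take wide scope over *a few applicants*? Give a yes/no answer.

The DP *each concerto* is contained in one conjunct of the coordinate structure (*annotated each concerto*).
Coordinate structures are islands for non-across-the-board movement, QR included.
*each concerto* is confined to the island and cannot take scope over *a few applicants*.

No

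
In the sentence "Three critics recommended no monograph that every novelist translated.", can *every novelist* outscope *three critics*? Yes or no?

No

The DP *every novelist* is contained in the relative clause *that every novelist translated* modifying *no monograph*.
Relative clauses block scope extraction: QR cannot target a position outside the modified NP.
*every novelist* > *three critics* would require crossing that boundary, which is illicit.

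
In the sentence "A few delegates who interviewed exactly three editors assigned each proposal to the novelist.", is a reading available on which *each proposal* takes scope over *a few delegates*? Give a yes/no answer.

Yes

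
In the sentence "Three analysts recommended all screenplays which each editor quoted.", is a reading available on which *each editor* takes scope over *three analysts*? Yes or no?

*each editor* occurs within the relative clause *which each editor quoted* modifying *all screenplays*.
QR out of a relative clause is ruled out by the relative-clause island constraint.
So the wide-scope reading for *each editor* is blocked.

No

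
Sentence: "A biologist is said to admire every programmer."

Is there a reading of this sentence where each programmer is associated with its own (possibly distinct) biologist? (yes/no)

Yes

The paraphrase describes the scope ordering *every programmer* > *a biologist*.
Infinitival complements of raising predicates do not block QR; *every programmer* and *a biologist* are effectively clausemates.
Nothing blocks QR of the lower DP to a position above the higher one, so inverse scope is available.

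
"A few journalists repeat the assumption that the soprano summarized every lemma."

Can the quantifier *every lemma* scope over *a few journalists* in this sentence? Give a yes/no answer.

No

Structurally, *every lemma* is inside the complex NP *the assumption that the soprano summarized every lemma*.
Since the clause is the complement of a nominal head, the CNPC blocks scope extraction.
Hence only narrow scope for *every lemma* (under *a few journalists*) survives.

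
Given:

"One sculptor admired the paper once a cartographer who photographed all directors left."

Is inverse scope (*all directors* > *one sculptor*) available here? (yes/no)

No

The target quantifier *all directors* is part of the relative clause *who photographed all directors*, which is itself inside the adjunct *once a cartographer who photographed all directors left*.
The quantifier would have to escape first the RC and then the adjunct — two independent island violations.
So *all directors* cannot raise to a position above *one sculptor*.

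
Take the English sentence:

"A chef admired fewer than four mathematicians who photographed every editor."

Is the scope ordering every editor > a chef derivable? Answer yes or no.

No

The DP *every editor* is contained in the relative clause *who photographed every editor* modifying *fewer than four mathematicians*.
Relative clauses are scope islands: a quantifier cannot QR out of a relative clause to take scope in the matrix clause.
So *every editor* cannot raise high enough to outscope *a chef*; only the surface ordering *a chef* > *every editor* is available.
(Only the surface reading survives: one fixed chef with respect to all the relevant editors.)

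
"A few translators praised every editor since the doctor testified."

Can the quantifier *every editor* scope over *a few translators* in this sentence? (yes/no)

The adjunct island is irrelevant here — *every editor* and *a few translators* are both in the matrix clause.
Since no island is crossed, the inverse ordering is licensed alongside surface scope.

Yes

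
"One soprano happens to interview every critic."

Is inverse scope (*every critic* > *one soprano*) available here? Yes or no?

Raising constructions are monoclausal for scope purposes; *every critic* is not separated from *one soprano* by any island.
No island intervenes, so both surface and inverse scope are derivable.

Yes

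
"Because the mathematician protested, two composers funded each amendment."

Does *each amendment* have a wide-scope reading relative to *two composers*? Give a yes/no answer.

*each amendment* is a matrix argument; the adjunct is an island but the target quantifier is outside it.
Nothing blocks QR of the lower DP to a position above the higher one, so inverse scope is available.

Yes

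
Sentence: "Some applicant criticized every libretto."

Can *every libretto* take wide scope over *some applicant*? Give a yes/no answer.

Yes

Both DPs are arguments of the same predicate; there is no clause or island boundary between them.
Since no island is crossed, the inverse ordering is licensed alongside surface scope.
So *every libretto* > *some applicant* is among the available readings.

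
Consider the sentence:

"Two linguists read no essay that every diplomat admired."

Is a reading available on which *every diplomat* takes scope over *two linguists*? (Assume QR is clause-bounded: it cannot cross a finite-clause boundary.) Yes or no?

No

Structurally, *every diplomat* is inside the relative clause *that every diplomat admired* modifying *no essay*.
A relative clause is a scope island — quantifier raising cannot cross its boundary.
*every diplomat* is confined to the island and cannot take scope over *two linguists*.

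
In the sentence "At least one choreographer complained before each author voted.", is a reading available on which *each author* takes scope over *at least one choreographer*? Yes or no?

Structurally, *each author* is inside the adjunct clause *before each author voted*.
Scope out of an adjunct clause is unavailable: QR respects the adjunct-island constraint.
So *each author* cannot raise high enough to outscope *at least one choreographer*; only the surface ordering *at least one choreographer* > *each author* is available.
(Only the surface reading survives: one fixed choreographer with respect to all the relevant authors.)

No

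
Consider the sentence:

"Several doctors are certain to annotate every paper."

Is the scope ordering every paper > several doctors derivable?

Yes

Raising constructions are monoclausal for scope purposes; *every paper* is not separated from *several doctors* by any island.
With no island boundary between them, the object can take inverse scope over the subject via ordinary QR within the clause.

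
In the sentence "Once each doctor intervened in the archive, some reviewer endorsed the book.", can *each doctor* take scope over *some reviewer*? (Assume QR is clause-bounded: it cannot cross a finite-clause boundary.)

Structurally, *each doctor* is inside the adjunct clause *once each doctor intervened in the archive*.
Since the clause is an adjunct (not a complement), the Adjunct Condition blocks QR across its edge.
So the wide-scope reading for *each doctor* is blocked.

No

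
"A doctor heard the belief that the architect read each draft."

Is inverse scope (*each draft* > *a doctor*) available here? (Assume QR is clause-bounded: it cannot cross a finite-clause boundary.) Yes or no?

*each draft* is embedded in the complex NP *the belief that the architect read each draft*.
The Complex NP Constraint bars QR out of the complement clause of a noun.
Hence only narrow scope for *each draft* (under *a doctor*) survives.

No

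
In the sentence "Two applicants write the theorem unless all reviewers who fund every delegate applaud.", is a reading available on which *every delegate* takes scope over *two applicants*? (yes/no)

Structurally, *every delegate* is inside the relative clause *who fund every delegate*, which is itself inside the adjunct *unless all reviewers who fund every delegate applaud*.
Two island boundaries intervene — the relative clause and the adjunct. Either alone would block QR.
*every delegate* > *two applicants* would require crossing that boundary, which is illicit.

No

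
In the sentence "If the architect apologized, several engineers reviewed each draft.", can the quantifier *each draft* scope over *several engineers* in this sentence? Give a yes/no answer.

*each draft* is a matrix argument; the adjunct is an island but the target quantifier is outside it.
Clause-internal QR can adjoin the lower DP above the subject, yielding the inverse reading.
So *each draft* > *several engineers* is among the available readings.

Yes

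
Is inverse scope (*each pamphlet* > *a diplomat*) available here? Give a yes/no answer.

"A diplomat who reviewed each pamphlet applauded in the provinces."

*each pamphlet* is embedded in the relative clause *who reviewed each pamphlet*.
QR out of a relative clause is ruled out by the relative-clause island constraint.
There is no licit LF on which *each pamphlet* c-commands *a diplomat*.

No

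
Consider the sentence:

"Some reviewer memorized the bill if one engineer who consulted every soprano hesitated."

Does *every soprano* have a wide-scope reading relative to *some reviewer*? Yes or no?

No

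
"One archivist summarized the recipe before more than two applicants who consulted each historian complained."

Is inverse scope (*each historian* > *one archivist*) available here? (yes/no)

No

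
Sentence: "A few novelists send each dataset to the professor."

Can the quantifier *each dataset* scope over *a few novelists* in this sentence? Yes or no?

*each dataset* and *a few novelists* are in the same minimal clause.
Since no island is crossed, the inverse ordering is licensed alongside surface scope.
So *each dataset* > *a few novelists* is among the available readings.

Yes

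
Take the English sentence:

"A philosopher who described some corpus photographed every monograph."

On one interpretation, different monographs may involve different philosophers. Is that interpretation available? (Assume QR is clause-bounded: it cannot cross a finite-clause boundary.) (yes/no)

This is the *every monograph* > *a philosopher* reading.
Although the sentence contains a relative clause (*who described some corpus*), *every monograph* is outside it, in the matrix VP.
With no island boundary between them, the object can take inverse scope over the subject via ordinary QR within the clause.
The sentence is scopally ambiguous between *a philosopher* > *every monograph* and *every monograph* > *a philosopher*.

Yes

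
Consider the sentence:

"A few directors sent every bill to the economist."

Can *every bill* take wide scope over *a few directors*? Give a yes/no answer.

Yes

*a few directors* and *every bill* are co-arguments of the matrix verb, with nothing but a clause-internal boundary between them.
With no island boundary between them, the object can take inverse scope over the subject via ordinary QR within the clause.
Both orderings are possible: *a few directors* > *every bill* and *every bill* > *a few directors*.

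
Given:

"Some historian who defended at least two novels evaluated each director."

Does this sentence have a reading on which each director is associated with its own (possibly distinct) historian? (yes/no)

Yes

The described interpretation is the *each director* > *some historian* scoping.
Although the sentence contains a relative clause (*who defended at least two novels*), *each director* is outside it, in the matrix VP.
No island intervenes, so both surface and inverse scope are derivable.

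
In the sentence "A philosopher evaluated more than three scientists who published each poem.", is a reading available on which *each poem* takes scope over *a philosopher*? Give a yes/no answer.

The target quantifier *each poem* is part of the relative clause *who published each poem* modifying *more than three scientists*.
Relative clauses block scope extraction: QR cannot target a position outside the modified NP.
So *each poem* cannot raise to a position above *a philosopher*.

No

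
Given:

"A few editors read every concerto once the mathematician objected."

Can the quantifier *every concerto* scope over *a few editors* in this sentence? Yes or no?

The adjunct island is irrelevant here — *every concerto* and *a few editors* are both in the matrix clause.
No island intervenes, so both surface and inverse scope are derivable.

Yes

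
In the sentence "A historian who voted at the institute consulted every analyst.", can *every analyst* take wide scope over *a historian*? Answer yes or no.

Yes

*every analyst* sits in the matrix clause, not in the relative clause on *a historian*.
With no island boundary between them, the object can take inverse scope over the subject via ordinary QR within the clause.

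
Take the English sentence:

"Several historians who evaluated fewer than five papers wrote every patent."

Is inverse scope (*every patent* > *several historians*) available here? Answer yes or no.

Yes

*every patent* is a matrix argument; only *several historians* is modified by the relative clause *who evaluated fewer than five papers*, so the RC island is irrelevant to the target quantifier.
QR within a single clause is free, so the lower quantifier may take scope over the higher one.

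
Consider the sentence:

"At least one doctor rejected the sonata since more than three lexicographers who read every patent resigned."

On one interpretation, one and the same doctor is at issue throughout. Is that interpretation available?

This is the *at least one doctor* > *every patent* reading.
That is the surface-scope ordering, which is always one of the available readings — island constraints only ever restrict inverse scope.

Yes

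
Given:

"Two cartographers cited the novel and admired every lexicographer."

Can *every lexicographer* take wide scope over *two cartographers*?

No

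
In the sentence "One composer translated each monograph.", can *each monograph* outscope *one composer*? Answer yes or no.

Both DPs are arguments of the same predicate; there is no clause or island boundary between them.
Nothing blocks QR of the lower DP to a position above the higher one, so inverse scope is available.

Yes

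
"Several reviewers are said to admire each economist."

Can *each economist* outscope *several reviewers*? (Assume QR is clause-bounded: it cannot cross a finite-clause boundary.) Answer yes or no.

Yes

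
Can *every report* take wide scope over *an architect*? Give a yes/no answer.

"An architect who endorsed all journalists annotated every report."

The relative clause *who endorsed all journalists* modifies *an architect*, but *every report* is not inside that relative clause — it is an argument of the matrix verb.
With no island boundary between them, the object can take inverse scope over the subject via ordinary QR within the clause.
The sentence is scopally ambiguous between *an architect* > *every report* and *every report* > *an architect*.

Yes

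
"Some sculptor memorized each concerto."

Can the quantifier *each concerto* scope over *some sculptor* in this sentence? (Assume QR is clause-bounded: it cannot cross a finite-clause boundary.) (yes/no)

*each concerto* and *some sculptor* are in the same minimal clause.
Clause-internal QR can adjoin the lower DP above the subject, yielding the inverse reading.
So *each concerto* > *some sculptor* is among the available readings.

Yes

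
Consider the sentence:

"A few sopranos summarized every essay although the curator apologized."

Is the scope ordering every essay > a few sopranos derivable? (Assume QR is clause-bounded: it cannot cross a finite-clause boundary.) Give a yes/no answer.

Yes

The adjunct island is irrelevant here — *every essay* and *a few sopranos* are both in the matrix clause.
No island intervenes, so both surface and inverse scope are derivable.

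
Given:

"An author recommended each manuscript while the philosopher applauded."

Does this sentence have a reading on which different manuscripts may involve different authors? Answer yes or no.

Yes

The paraphrase describes the scope ordering *each manuscript* > *an author*.
Neither queried DP is inside the adjunct, so the adjunct-island constraint does not apply.
Since no island is crossed, the inverse ordering is licensed alongside surface scope.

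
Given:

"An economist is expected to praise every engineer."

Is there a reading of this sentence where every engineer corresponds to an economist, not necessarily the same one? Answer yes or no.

The paraphrase describes the scope ordering *every engineer* > *an economist*.
*every engineer* is the object of the infinitival complement of a raising predicate; raising infinitives are transparent for QR, so the two DPs are in effect clausemates.
No island intervenes, so both surface and inverse scope are derivable.
The sentence is scopally ambiguous between *an economist* > *every engineer* and *every engineer* > *an economist*.

Yes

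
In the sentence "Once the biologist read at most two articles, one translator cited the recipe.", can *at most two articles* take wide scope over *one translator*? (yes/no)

No

*at most two articles* sits inside the adjunct clause *once the biologist read at most two articles*.
Since the clause is an adjunct (not a complement), the Adjunct Condition blocks QR across its edge.
The ordering *at most two articles* > *one translator* is therefore underivable.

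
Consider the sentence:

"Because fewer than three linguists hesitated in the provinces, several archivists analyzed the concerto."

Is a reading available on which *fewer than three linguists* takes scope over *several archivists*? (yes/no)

Structurally, *fewer than three linguists* is inside the adjunct clause *because fewer than three linguists hesitated in the provinces*.
Adjuncts are opaque for quantifier raising; a quantifier in an adjunct stays inside it.
*fewer than three linguists* > *several archivists* would require crossing that boundary, which is illicit.

No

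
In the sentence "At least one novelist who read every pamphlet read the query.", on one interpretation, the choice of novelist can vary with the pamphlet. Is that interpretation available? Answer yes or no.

No

The paraphrase describes the scope ordering *every pamphlet* > *at least one novelist*.
The target quantifier *every pamphlet* is part of the relative clause *who read every pamphlet*.
QR out of a relative clause is ruled out by the relative-clause island constraint.
So *every pamphlet* cannot raise to a position above *at least one novelist*.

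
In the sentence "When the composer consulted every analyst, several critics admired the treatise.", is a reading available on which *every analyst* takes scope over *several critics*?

No

The DP *every analyst* is contained in the adjunct clause *when the composer consulted every analyst*.
Since the clause is an adjunct (not a complement), the Adjunct Condition blocks QR across its edge.
*every analyst* > *several critics* would require crossing that boundary, which is illicit.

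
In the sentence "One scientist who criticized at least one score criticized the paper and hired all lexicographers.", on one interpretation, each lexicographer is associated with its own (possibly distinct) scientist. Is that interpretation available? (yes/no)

This is the *all lexicographers* > *one scientist* reading.
Structurally, *all lexicographers* is inside one conjunct of the coordinate structure (*hired all lexicographers*).
The Coordinate Structure Constraint blocks movement (including QR) out of a single conjunct.
So the wide-scope reading for *all lexicographers* is blocked.

No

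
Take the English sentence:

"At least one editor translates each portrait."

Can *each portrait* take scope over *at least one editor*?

Yes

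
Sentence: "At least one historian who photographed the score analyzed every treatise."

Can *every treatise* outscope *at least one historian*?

*every treatise* sits in the matrix clause, not in the relative clause on *at least one historian*.
Nothing blocks QR of the lower DP to a position above the higher one, so inverse scope is available.

Yes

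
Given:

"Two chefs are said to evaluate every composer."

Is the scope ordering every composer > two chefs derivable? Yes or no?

*every composer* is the object of the infinitival complement of a raising predicate; raising infinitives are transparent for QR, so the two DPs are in effect clausemates.
No island intervenes, so both surface and inverse scope are derivable.

Yes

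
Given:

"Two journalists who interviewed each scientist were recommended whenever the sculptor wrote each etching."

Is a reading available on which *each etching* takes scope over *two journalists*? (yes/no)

*each etching* occurs within the adjunct clause *whenever the sculptor wrote each etching*.
Adjuncts are opaque for quantifier raising; a quantifier in an adjunct stays inside it.
*each etching* is confined to the island and cannot take scope over *two journalists*.

No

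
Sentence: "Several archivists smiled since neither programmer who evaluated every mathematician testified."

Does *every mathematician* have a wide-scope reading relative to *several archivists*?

No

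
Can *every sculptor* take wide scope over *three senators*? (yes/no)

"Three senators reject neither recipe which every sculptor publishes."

*every sculptor* is embedded in the relative clause *which every sculptor publishes* modifying *neither recipe*.
QR out of a relative clause is ruled out by the relative-clause island constraint.
So *every sculptor* cannot raise to a position above *three senators*.

No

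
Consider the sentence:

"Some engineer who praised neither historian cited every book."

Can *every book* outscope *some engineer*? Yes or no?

The relative clause *who praised neither historian* modifies *some engineer*, but *every book* is not inside that relative clause — it is an argument of the matrix verb.
With no island boundary between them, the object can take inverse scope over the subject via ordinary QR within the clause.

Yes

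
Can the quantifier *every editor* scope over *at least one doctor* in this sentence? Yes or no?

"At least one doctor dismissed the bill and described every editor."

Structurally, *every editor* is inside one conjunct of the coordinate structure (*described every editor*).
Asymmetric QR out of one conjunct violates the Coordinate Structure Constraint.
There is no licit LF on which *every editor* c-commands *at least one doctor*.

No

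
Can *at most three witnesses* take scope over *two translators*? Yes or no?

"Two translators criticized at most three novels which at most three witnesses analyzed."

*at most three witnesses* sits inside the relative clause *which at most three witnesses analyzed* modifying *at most three novels*.
The relative clause forms an island for QR, so the quantifier is confined to the head noun's restrictor.
Hence only narrow scope for *at most three witnesses* (under *two translators*) survives.

No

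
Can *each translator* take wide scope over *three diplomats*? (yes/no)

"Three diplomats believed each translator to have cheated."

This is an ECM construction: *each translator* is the infinitival subject, Case-marked by the matrix verb, and the infinitive is transparent for QR.
No island intervenes, so both surface and inverse scope are derivable.
So *each translator* > *three diplomats* is among the available readings.

Yes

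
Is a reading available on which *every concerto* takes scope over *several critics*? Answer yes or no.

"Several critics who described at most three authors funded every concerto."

Yes

Although the sentence contains a relative clause (*who described at most three authors*), *every concerto* is outside it, in the matrix VP.
With no island boundary between them, the object can take inverse scope over the subject via ordinary QR within the clause.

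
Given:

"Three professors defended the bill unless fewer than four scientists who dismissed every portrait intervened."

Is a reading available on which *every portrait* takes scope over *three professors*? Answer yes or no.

No

Structurally, *every portrait* is inside the relative clause *who dismissed every portrait*, which is itself inside the adjunct *unless fewer than four scientists who dismissed every portrait intervened*.
Even if one barrier were somehow void, the other would still block QR.
So the wide-scope reading for *every portrait* is blocked.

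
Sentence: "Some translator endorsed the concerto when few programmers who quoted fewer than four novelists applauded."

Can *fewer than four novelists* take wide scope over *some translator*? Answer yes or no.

No

Structurally, *fewer than four novelists* is inside the relative clause *who quoted fewer than four novelists*, which is itself inside the adjunct *when few programmers who quoted fewer than four novelists applauded*.
The quantifier would have to escape first the RC and then the adjunct — two independent island violations.
So the wide-scope reading for *fewer than four novelists* is blocked.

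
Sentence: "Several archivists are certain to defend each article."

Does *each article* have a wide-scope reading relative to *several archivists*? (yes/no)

Yes

Raising constructions are monoclausal for scope purposes; *each article* is not separated from *several archivists* by any island.
Since no island is crossed, the inverse ordering is licensed alongside surface scope.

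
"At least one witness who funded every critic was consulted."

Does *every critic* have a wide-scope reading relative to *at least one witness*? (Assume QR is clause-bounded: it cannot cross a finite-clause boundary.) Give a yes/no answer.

*every critic* sits inside the relative clause *who funded every critic*.
Relative clauses are scope islands: a quantifier cannot QR out of a relative clause to take scope in the matrix clause.
The inverse ordering *every critic* > *at least one witness* is therefore underivable.
(Only the surface reading survives: one fixed witness with respect to all the relevant critics.)

No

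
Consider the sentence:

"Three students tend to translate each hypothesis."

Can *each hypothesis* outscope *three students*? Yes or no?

Infinitival complements of raising predicates do not block QR; *each hypothesis* and *three students* are effectively clausemates.
Clause-internal QR can adjoin the lower DP above the subject, yielding the inverse reading.
So *each hypothesis* > *three students* is among the available readings.

Yes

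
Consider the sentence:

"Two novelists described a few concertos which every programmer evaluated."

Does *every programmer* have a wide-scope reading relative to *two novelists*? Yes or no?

No

*every programmer* is embedded in the relative clause *which every programmer evaluated* modifying *a few concertos*.
Relative clauses are scope islands: a quantifier cannot QR out of a relative clause to take scope in the matrix clause.
*every programmer* > *two novelists* would require crossing that boundary, which is illicit.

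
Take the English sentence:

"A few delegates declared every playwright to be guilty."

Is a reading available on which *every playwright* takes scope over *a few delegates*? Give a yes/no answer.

Yes

*every playwright* is an ECM subject; ECM complements are not islands, and the embedded quantifier may take matrix scope.
Clause-internal QR can adjoin the lower DP above the subject, yielding the inverse reading.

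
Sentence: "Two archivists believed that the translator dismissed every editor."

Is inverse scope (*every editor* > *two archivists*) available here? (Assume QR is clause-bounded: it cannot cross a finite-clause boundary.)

No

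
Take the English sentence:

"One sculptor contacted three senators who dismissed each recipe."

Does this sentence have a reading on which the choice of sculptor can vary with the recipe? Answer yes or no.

The described interpretation is the *each recipe* > *one sculptor* scoping.
The DP *each recipe* is contained in the relative clause *who dismissed each recipe* modifying *three senators*.
Relative clauses block scope extraction: QR cannot target a position outside the modified NP.
So *each recipe* cannot raise to a position above *one sculptor*.
(Only the surface reading survives: one fixed sculptor with respect to all the relevant recipes.)

No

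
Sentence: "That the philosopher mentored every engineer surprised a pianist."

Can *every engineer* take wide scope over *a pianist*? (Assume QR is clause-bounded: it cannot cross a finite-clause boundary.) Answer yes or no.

*every engineer* occurs within the sentential subject *that the philosopher mentored every engineer*.
Sentential subjects are islands: a quantifier inside the subject clause cannot raise over the matrix predicate.
So the wide-scope reading for *every engineer* is blocked.

No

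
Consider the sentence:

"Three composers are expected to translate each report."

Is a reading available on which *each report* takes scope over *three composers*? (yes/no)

Yes

Infinitival complements of raising predicates do not block QR; *each report* and *three composers* are effectively clausemates.
QR within a single clause is free, so the lower quantifier may take scope over the higher one.
The sentence is scopally ambiguous between *three composers* > *each report* and *each report* > *three composers*.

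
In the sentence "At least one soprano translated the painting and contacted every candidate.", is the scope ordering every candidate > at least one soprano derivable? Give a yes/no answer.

No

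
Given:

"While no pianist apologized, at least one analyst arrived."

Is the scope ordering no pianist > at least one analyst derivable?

*no pianist* occurs within the adjunct clause *while no pianist apologized*.
Adjuncts are opaque for quantifier raising; a quantifier in an adjunct stays inside it.
*no pianist* is confined to the island and cannot take scope over *at least one analyst*.

No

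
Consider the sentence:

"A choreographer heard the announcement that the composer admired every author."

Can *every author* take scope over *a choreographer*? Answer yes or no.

No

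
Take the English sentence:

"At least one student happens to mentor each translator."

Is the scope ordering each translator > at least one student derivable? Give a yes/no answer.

Yes

*each translator* is inside a raising infinitive, which is transparent to QR (no CP barrier), so it behaves as a matrix argument.
Clause-internal QR can adjoin the lower DP above the subject, yielding the inverse reading.
So *each translator* > *at least one student* is among the available readings.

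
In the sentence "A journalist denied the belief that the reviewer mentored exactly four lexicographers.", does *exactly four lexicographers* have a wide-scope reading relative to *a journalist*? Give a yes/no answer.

No

The target quantifier *exactly four lexicographers* is part of the complex NP *the belief that the reviewer mentored exactly four lexicographers*.
The Complex NP Constraint bars QR out of the complement clause of a noun.
So *exactly four lexicographers* cannot raise to a position above *a journalist*.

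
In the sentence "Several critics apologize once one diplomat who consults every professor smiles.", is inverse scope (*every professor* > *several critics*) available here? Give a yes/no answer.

No

*every professor* is embedded in the relative clause *who consults every professor*, which is itself inside the adjunct *once one diplomat who consults every professor smiles*.
Two island boundaries intervene — the relative clause and the adjunct. Either alone would block QR.
Hence only narrow scope for *every professor* (under *several critics*) survives.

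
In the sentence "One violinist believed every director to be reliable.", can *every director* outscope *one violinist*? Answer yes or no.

Yes

ECM infinitives lack a CP barrier, so *every director* can QR over the matrix subject *one violinist*.
Clause-internal QR can adjoin the lower DP above the subject, yielding the inverse reading.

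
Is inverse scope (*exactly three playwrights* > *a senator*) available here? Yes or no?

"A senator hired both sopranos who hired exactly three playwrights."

No

*exactly three playwrights* sits inside the relative clause *who hired exactly three playwrights* modifying *both sopranos*.
The relative clause forms an island for QR, so the quantifier is confined to the head noun's restrictor.
*exactly three playwrights* > *a senator* would require crossing that boundary, which is illicit.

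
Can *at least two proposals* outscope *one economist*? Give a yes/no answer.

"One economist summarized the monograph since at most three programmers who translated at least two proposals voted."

*at least two proposals* is embedded in the relative clause *who translated at least two proposals*, which is itself inside the adjunct *since at most three programmers who translated at least two proposals voted*.
The quantifier would have to escape first the RC and then the adjunct — two independent island violations.
So *at least two proposals* cannot raise high enough to outscope *one economist*; only the surface ordering *one economist* > *at least two proposals* is available.

No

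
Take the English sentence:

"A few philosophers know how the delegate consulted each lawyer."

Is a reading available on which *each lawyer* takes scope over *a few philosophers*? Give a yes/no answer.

*each lawyer* is embedded in the embedded question *how the delegate consulted each lawyer*.
An indirect question is a wh-island; the filled [Spec,CP] blocks QR across the CP edge.
So *each lawyer* cannot raise to a position above *a few philosophers*.

No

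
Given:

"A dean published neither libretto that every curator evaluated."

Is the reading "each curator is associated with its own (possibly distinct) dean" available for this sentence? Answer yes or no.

No

The paraphrase describes the scope ordering *every curator* > *a dean*.
*every curator* sits inside the relative clause *that every curator evaluated* modifying *neither libretto*.
A relative clause is a scope island — quantifier raising cannot cross its boundary.
*every curator* is confined to the island and cannot take scope over *a dean*.
(Only the surface reading survives: one fixed dean with respect to all the relevant curators.)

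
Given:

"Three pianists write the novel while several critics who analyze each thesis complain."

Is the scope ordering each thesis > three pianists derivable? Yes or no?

No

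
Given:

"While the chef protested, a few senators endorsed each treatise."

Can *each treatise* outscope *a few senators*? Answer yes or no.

Although there is an adjunct clause, *each treatise* is in the main clause, not inside the adjunct.
Nothing blocks QR of the lower DP to a position above the higher one, so inverse scope is available.
So *each treatise* > *a few senators* is among the available readings.

Yes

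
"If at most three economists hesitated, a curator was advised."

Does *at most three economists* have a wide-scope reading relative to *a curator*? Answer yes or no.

The DP *at most three economists* is contained in the adjunct clause *if at most three economists hesitated*.
Adjunct clauses are scope islands: a quantifier inside an adjunct cannot raise into the matrix clause.
So *at most three economists* cannot raise to a position above *a curator*.

No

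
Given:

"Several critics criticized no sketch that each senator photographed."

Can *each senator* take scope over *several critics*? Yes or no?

No

Structurally, *each senator* is inside the relative clause *that each senator photographed* modifying *no sketch*.
The relative clause forms an island for QR, so the quantifier is confined to the head noun's restrictor.
*each senator* is confined to the island and cannot take scope over *several critics*.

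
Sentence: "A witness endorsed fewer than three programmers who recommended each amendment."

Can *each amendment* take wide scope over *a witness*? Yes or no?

*each amendment* is embedded in the relative clause *who recommended each amendment* modifying *fewer than three programmers*.
Relative clauses are scope islands: a quantifier cannot QR out of a relative clause to take scope in the matrix clause.
The inverse ordering *each amendment* > *a witness* is therefore underivable.

No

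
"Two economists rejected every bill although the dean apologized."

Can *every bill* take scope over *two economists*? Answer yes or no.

Yes

Neither queried DP is inside the adjunct, so the adjunct-island constraint does not apply.
QR within a single clause is free, so the lower quantifier may take scope over the higher one.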